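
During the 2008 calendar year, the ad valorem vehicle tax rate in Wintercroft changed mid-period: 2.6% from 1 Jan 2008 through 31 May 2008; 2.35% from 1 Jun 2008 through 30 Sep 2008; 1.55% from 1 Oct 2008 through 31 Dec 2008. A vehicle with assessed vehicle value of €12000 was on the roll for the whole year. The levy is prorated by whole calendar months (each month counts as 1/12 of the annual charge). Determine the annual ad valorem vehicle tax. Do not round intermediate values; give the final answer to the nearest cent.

€270.50

1 Jan – 31 May 2008: 5 months at 2.6% → €12000 × 2.6% × 5/12 = €130.0000
1 Jun – 30 Sep 2008: 4 months at 2.35% → €12000 × 2.35% × 4/12 = €94.0000
1 Oct – 31 Dec 2008: 3 months at 1.55% → €12000 × 1.55% × 3/12 = €46.5000
Total = €270.5000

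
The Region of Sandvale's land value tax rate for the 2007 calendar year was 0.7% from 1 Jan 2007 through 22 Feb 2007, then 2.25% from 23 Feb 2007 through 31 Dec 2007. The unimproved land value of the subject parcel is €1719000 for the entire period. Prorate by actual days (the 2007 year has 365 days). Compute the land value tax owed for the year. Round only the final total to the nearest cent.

€34808.57

1 Jan – 22 Feb 2007: 53 days at 0.7% → €1719000 × 0.7% × 53/365 = €1747.2575
23 Feb – 31 Dec 2007: 312 days at 2.25% → €1719000 × 2.25% × 312/365 = €33061.3151
Total = €34808.5726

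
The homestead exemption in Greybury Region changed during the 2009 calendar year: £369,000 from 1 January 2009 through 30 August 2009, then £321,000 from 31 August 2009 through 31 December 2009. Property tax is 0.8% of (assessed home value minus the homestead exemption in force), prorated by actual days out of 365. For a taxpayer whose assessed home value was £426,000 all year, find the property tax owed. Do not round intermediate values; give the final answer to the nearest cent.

1 January – 30 August 2009: 242 days, exemption £369,000 → (£426,000 − £369,000) × 0.8% × 242/365 = £302.3342
31 August – 31 December 2009: 123 days, exemption £321,000 → (£426,000 − £321,000) × 0.8% × 123/365 = £283.0685
Total = £585.4027

£585.40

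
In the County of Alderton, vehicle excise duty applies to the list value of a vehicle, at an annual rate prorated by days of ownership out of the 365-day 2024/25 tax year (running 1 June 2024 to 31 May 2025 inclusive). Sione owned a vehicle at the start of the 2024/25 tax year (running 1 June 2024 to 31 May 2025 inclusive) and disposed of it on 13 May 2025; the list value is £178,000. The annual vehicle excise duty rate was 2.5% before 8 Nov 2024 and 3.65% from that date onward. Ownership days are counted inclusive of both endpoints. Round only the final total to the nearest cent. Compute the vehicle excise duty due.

£5,279.28

1 Jun – 7 Nov 2024: 160 days at 2.5% → £178,000 × 2.5% × 160/365 = £1,950.6849
8 Nov 2024 – 13 May 2025: 187 days at 3.65% → £178,000 × 3.65% × 187/365 = £3,328.6000
Total = £5,279.2849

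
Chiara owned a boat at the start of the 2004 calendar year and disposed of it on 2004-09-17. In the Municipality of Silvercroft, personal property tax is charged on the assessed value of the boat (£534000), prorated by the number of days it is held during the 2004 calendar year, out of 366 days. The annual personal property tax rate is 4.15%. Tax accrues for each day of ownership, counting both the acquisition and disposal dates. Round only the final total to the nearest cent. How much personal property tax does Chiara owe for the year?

Days held (2004-01-01 to 2004-09-17): 261 out of 366
Tax = £534000 × 4.15% × 261/366 = £15803.3361

£15803.34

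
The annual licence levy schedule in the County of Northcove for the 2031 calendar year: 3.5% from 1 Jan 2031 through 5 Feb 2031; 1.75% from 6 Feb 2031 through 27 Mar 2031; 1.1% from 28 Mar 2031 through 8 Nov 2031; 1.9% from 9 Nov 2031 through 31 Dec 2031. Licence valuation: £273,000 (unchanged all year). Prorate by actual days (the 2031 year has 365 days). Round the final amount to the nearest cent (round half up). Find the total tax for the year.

£4,209.44

1 Jan – 5 Feb 2031: 36 days at 3.5% → £273,000 × 3.5% × 36/365 = £942.4110
6 Feb – 27 Mar 2031: 50 days at 1.75% → £273,000 × 1.75% × 50/365 = £654.4521
28 Mar – 8 Nov 2031: 226 days at 1.1% → £273,000 × 1.1% × 226/365 = £1,859.3918
9 Nov – 31 Dec 2031: 53 days at 1.9% → £273,000 × 1.9% × 53/365 = £753.1808
Total = £4,209.4356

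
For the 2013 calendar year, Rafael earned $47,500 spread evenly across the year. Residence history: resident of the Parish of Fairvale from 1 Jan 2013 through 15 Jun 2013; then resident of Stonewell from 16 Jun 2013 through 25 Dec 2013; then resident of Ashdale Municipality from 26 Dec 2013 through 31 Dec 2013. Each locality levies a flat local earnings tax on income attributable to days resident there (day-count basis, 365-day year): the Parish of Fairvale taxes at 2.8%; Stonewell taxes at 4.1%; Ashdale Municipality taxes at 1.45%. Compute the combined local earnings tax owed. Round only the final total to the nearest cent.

The Parish of Fairvale, 1 Jan – 15 Jun 2013: 166 days → $47,500 × 2.8% × 166/365 = $604.8767
Stonewell, 16 Jun – 25 Dec 2013: 193 days → $47,500 × 4.1% × 193/365 = $1,029.7740
Ashdale Municipality, 26 Dec – 31 Dec 2013: 6 days → $47,500 × 1.45% × 6/365 = $11.3219
Total = $1,645.9726

$1,645.97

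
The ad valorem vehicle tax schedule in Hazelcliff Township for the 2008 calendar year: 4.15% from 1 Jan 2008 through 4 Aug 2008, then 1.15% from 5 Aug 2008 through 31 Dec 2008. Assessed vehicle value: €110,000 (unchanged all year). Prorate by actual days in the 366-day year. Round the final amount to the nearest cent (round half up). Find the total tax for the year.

1 Jan – 4 Aug 2008: 217 days at 4.15% → €110,000 × 4.15% × 217/366 = €2,706.5710
5 Aug – 31 Dec 2008: 149 days at 1.15% → €110,000 × 1.15% × 149/366 = €514.9863
Total = €3,221.5574

€3,221.56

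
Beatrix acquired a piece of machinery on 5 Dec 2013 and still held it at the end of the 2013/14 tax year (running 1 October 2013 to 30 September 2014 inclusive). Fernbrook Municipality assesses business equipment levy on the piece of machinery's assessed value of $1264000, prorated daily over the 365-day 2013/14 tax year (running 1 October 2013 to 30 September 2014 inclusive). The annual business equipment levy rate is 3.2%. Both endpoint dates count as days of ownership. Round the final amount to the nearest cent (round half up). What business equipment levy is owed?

$33244.93

Days held (5 Dec 2013 – 30 Sep 2014): 300 out of 365
Tax = $1264000 × 3.2% × 300/365 = $33244.9315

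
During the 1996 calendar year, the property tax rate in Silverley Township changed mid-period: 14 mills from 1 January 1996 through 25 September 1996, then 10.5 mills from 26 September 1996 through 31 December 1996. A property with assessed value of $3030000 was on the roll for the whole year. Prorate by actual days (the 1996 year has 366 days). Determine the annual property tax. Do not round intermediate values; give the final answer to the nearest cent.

$39609.39

1 January – 25 September 1996: 269 days at 14 mills → $3030000 × 1.4% × 269/366 = $31177.5410
26 September – 31 December 1996: 97 days at 10.5 mills → $3030000 × 1.05% × 97/366 = $8431.8443
Total = $39609.3852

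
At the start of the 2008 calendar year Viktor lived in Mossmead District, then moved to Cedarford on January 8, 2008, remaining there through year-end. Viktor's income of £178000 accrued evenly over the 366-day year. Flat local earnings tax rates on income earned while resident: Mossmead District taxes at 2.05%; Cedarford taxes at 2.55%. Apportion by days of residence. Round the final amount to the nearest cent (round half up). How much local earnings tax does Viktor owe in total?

Mossmead District, January 1 – January 7, 2008: 7 days → £178000 × 2.05% × 7/366 = £69.7896
Cedarford, January 8 – December 31, 2008: 359 days → £178000 × 2.55% × 359/366 = £4452.1885
Total = £4521.9781

£4521.98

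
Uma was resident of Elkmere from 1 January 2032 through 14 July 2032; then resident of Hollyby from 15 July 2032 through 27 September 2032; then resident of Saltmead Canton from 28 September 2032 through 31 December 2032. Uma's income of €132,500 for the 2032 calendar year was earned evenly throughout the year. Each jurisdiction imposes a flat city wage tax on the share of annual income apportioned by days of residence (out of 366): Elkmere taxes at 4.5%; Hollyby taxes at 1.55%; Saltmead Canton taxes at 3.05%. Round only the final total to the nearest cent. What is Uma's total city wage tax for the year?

Elkmere, 1 January – 14 July 2032: 196 days → €132,500 × 4.5% × 196/366 = €3,193.0328
Hollyby, 15 July – 27 September 2032: 75 days → €132,500 × 1.55% × 75/366 = €420.8504
Saltmead Canton, 28 September – 31 December 2032: 95 days → €132,500 × 3.05% × 95/366 = €1,048.9583
Total = €4,662.8415

€4,662.84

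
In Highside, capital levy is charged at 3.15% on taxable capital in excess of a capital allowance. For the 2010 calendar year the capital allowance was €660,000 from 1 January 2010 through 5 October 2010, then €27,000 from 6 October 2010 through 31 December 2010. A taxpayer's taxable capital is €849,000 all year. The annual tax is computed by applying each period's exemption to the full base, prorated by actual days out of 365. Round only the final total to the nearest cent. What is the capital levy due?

€10,706.20

1 January – 5 October 2010: 278 days, exemption €660,000 → (€849,000 − €660,000) × 3.15% × 278/365 = €4,534.4466
6 October – 31 December 2010: 87 days, exemption €27,000 → (€849,000 − €27,000) × 3.15% × 87/365 = €6,171.7562
Total = €10,706.2027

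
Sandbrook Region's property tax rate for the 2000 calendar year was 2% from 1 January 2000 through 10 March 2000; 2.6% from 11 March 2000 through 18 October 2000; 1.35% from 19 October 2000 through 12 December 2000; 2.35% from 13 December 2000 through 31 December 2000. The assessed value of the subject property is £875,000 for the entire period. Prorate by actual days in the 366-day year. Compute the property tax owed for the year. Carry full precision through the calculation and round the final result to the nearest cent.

1 January – 10 March 2000: 70 days at 2% → £875,000 × 2% × 70/366 = £3,346.9945
11 March – 18 October 2000: 222 days at 2.6% → £875,000 × 2.6% × 222/366 = £13,799.1803
19 October – 12 December 2000: 55 days at 1.35% → £875,000 × 1.35% × 55/366 = £1,775.1025
13 December – 31 December 2000: 19 days at 2.35% → £875,000 × 2.35% × 19/366 = £1,067.4522
Total = £19,988.7295

£19,988.73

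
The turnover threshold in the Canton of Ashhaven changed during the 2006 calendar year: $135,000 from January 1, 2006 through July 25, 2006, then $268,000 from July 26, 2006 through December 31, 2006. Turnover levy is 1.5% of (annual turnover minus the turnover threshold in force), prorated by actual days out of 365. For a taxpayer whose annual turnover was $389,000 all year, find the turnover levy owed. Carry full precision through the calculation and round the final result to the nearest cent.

$2,940.95

January 1 – July 25, 2006: 206 days, exemption $135,000 → ($389,000 − $135,000) × 1.5% × 206/365 = $2,150.3014
July 26 – December 31, 2006: 159 days, exemption $268,000 → ($389,000 − $268,000) × 1.5% × 159/365 = $790.6438
Total = $2,940.9452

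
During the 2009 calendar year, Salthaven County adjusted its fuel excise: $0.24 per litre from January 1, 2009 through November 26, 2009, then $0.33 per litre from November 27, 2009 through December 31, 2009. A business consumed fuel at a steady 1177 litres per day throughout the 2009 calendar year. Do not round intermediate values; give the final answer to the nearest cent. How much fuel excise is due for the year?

January 1 – November 26, 2009: 330 days × 1177 litres/day = 388,410 litres at $0.24/litre → $93,218.40
November 27 – December 31, 2009: 35 days × 1177 litres/day = 41,195 litres at $0.33/litre → $13,594.35

$106,812.75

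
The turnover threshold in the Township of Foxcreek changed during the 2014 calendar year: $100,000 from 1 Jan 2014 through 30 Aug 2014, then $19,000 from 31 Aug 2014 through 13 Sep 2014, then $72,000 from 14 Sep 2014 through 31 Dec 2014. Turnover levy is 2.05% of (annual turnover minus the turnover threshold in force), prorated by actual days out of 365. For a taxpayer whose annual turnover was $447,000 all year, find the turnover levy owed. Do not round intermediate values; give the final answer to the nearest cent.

1 Jan – 30 Aug 2014: 242 days, exemption $100,000 → ($447,000 − $100,000) × 2.05% × 242/365 = $4,716.3479
31 Aug – 13 Sep 2014: 14 days, exemption $19,000 → ($447,000 − $19,000) × 2.05% × 14/365 = $336.5370
14 Sep – 31 Dec 2014: 109 days, exemption $72,000 → ($447,000 − $72,000) × 2.05% × 109/365 = $2,295.7192
Total = $7,348.6041

$7,348.60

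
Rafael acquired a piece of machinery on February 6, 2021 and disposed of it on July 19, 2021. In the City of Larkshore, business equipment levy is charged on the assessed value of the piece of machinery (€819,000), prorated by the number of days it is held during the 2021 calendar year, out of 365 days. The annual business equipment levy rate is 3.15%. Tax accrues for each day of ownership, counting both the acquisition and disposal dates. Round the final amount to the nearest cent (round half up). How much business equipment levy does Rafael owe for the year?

€11,591.65

Days held (February 6 – July 19, 2021): 164 out of 365
Tax = €819,000 × 3.15% × 164/365 = €11,591.6548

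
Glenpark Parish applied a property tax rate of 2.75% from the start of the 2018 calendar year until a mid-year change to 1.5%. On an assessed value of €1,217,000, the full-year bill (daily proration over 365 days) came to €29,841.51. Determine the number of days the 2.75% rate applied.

278 days

Let d = days at the first rate; then 365 − d days at the second rate.
€1,217,000 × [2.75%·d + 1.5%·(365−d)] / 365 = €29,841.51
Solving gives d = 278, so the new rate took effect on 6 Oct 2018.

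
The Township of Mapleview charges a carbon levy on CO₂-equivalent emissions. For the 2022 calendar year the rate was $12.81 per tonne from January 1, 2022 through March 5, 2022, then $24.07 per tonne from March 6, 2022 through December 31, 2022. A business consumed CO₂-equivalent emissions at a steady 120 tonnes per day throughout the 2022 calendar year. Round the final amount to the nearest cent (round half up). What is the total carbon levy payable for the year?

January 1 – March 5, 2022: 64 days × 120 tonnes/day = 7,680 tonnes at $12.81/tonne → $98380.80
March 6 – December 31, 2022: 301 days × 120 tonnes/day = 36,120 tonnes at $24.07/tonne → $869408.40

$967789.20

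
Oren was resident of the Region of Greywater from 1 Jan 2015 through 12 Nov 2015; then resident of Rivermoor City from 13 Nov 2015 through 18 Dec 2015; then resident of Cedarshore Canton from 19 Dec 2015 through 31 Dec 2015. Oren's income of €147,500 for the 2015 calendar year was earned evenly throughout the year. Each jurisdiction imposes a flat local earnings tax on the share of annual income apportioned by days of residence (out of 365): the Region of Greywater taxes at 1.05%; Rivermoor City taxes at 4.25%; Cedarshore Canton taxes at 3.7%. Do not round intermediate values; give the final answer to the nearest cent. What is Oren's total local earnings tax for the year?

€2,153.50

The Region of Greywater, 1 Jan – 12 Nov 2015: 316 days → €147,500 × 1.05% × 316/365 = €1,340.8356
Rivermoor City, 13 Nov – 18 Dec 2015: 36 days → €147,500 × 4.25% × 36/365 = €618.2877
Cedarshore Canton, 19 Dec – 31 Dec 2015: 13 days → €147,500 × 3.7% × 13/365 = €194.3767
Total = €2,153.5000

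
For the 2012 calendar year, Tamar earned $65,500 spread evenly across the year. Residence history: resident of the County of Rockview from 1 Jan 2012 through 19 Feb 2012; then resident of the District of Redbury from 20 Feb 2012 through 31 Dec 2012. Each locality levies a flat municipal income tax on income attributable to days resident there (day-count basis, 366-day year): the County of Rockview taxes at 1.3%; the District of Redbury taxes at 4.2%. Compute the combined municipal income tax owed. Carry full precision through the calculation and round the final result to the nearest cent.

$2,491.51

The County of Rockview, 1 Jan – 19 Feb 2012: 50 days → $65,500 × 1.3% × 50/366 = $116.3251
The District of Redbury, 20 Feb – 31 Dec 2012: 316 days → $65,500 × 4.2% × 316/366 = $2,375.1803
Total = $2,491.5055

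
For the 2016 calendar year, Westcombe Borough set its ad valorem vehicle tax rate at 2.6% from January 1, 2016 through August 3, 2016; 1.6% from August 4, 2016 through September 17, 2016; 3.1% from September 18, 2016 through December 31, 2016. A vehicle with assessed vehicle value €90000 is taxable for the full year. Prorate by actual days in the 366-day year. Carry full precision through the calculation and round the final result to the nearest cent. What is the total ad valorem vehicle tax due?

January 1 – August 3, 2016: 216 days at 2.6% → €90000 × 2.6% × 216/366 = €1380.9836
August 4 – September 17, 2016: 45 days at 1.6% → €90000 × 1.6% × 45/366 = €177.0492
September 18 – December 31, 2016: 105 days at 3.1% → €90000 × 3.1% × 105/366 = €800.4098
Total = €2358.4426

€2358.44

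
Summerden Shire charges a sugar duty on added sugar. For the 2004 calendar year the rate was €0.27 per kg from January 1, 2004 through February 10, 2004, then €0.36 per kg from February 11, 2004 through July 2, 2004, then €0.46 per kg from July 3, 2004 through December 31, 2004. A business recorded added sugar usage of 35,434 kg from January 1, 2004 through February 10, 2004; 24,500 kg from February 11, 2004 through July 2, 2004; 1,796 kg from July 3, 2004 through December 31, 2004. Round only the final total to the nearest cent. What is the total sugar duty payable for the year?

€19,213.34

January 1 – February 10, 2004: 35,434 kg at €0.27/kg → €9,567.18
February 11 – July 2, 2004: 24,500 kg at €0.36/kg → €8,820.00
July 3 – December 31, 2004: 1,796 kg at €0.46/kg → €826.16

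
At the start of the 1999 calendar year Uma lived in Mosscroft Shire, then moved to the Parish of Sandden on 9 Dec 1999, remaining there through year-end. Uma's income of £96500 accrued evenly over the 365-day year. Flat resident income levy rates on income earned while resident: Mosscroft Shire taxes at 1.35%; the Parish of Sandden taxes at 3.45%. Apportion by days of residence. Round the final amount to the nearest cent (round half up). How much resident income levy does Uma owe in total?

£1430.45

Mosscroft Shire, 1 Jan – 8 Dec 1999: 342 days → £96500 × 1.35% × 342/365 = £1220.6589
The Parish of Sandden, 9 Dec – 31 Dec 1999: 23 days → £96500 × 3.45% × 23/365 = £209.7884
Total = £1430.4473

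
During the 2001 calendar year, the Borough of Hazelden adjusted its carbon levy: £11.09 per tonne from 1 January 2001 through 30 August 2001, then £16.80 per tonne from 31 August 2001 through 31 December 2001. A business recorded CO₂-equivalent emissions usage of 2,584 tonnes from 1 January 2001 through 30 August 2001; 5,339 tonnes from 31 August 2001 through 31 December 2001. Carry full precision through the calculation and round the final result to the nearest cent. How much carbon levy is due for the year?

£118,351.76

1 January – 30 August 2001: 2,584 tonnes at £11.09/tonne → £28,656.56
31 August – 31 December 2001: 5,339 tonnes at £16.80/tonne → £89,695.20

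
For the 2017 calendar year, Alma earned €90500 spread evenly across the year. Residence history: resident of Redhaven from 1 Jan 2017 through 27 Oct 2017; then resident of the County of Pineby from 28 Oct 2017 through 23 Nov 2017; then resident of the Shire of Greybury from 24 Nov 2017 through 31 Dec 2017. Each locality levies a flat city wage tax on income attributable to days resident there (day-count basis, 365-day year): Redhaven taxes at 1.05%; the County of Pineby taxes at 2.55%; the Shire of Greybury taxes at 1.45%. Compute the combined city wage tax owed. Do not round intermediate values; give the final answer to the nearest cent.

Redhaven, 1 Jan – 27 Oct 2017: 300 days → €90500 × 1.05% × 300/365 = €781.0274
The County of Pineby, 28 Oct – 23 Nov 2017: 27 days → €90500 × 2.55% × 27/365 = €170.7103
The Shire of Greybury, 24 Nov – 31 Dec 2017: 38 days → €90500 × 1.45% × 38/365 = €136.6178
Total = €1088.3555

€1088.36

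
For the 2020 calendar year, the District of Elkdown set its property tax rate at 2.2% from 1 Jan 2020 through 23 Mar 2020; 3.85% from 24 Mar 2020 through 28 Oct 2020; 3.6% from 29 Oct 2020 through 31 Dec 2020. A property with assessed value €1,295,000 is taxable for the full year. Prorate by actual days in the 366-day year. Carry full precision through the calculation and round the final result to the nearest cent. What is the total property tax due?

1 Jan – 23 Mar 2020: 83 days at 2.2% → €1,295,000 × 2.2% × 83/366 = €6,460.8470
24 Mar – 28 Oct 2020: 219 days at 3.85% → €1,295,000 × 3.85% × 219/366 = €29,832.7664
29 Oct – 31 Dec 2020: 64 days at 3.6% → €1,295,000 × 3.6% × 64/366 = €8,152.1311
Total = €44,445.7445

€44,445.74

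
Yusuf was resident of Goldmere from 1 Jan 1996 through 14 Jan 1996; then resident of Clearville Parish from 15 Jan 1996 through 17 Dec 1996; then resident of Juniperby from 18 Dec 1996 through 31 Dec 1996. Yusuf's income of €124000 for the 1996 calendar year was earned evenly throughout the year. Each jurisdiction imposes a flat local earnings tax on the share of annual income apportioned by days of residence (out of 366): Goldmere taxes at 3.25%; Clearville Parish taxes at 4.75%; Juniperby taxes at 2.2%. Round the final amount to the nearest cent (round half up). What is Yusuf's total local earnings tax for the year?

Goldmere, 1 Jan – 14 Jan 1996: 14 days → €124000 × 3.25% × 14/366 = €154.1530
Clearville Parish, 15 Jan – 17 Dec 1996: 338 days → €124000 × 4.75% × 338/366 = €5439.3989
Juniperby, 18 Dec – 31 Dec 1996: 14 days → €124000 × 2.2% × 14/366 = €104.3497
Total = €5697.9016

€5697.90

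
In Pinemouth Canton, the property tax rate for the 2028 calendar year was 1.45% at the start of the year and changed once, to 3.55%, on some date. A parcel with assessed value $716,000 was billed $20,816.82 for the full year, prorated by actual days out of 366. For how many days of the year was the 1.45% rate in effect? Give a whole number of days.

112 days

Let d = days at the first rate; then 366 − d days at the second rate.
$716,000 × [1.45%·d + 3.55%·(366−d)] / 366 = $20,816.82
Solving gives d = 112, so the new rate took effect on 22 Apr 2028.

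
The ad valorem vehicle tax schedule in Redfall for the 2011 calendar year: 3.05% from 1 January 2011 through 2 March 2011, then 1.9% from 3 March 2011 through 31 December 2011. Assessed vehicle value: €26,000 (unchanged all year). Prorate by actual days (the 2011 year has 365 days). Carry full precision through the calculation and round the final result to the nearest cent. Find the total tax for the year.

1 January – 2 March 2011: 61 days at 3.05% → €26,000 × 3.05% × 61/365 = €132.5288
3 March – 31 December 2011: 304 days at 1.9% → €26,000 × 1.9% × 304/365 = €411.4411
Total = €543.9699

€543.97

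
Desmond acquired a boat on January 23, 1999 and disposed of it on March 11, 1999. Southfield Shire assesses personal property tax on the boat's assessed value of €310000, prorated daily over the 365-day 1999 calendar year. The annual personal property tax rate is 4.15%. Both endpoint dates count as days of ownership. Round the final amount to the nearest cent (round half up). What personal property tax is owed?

€1691.84

Days held (January 23 – March 11, 1999): 48 out of 365
Tax = €310000 × 4.15% × 48/365 = €1691.8356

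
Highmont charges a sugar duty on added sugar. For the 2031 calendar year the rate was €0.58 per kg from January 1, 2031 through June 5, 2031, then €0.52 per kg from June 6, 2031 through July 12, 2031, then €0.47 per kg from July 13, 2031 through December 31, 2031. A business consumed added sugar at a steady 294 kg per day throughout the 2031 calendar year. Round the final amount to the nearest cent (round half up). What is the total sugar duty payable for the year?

January 1 – June 5, 2031: 156 days × 294 kg/day = 45,864 kg at €0.58/kg → €26601.12
June 6 – July 12, 2031: 37 days × 294 kg/day = 10,878 kg at €0.52/kg → €5656.56
July 13 – December 31, 2031: 172 days × 294 kg/day = 50,568 kg at €0.47/kg → €23766.96

€56024.64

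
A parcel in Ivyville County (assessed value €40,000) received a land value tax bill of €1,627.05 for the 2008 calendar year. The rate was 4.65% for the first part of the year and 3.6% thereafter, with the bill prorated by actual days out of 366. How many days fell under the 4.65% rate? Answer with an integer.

163 days

Let d = days at the first rate; then 366 − d days at the second rate.
€40,000 × [4.65%·d + 3.6%·(366−d)] / 366 = €1,627.05
Solving gives d = 163, so the new rate took effect on June 12, 2008.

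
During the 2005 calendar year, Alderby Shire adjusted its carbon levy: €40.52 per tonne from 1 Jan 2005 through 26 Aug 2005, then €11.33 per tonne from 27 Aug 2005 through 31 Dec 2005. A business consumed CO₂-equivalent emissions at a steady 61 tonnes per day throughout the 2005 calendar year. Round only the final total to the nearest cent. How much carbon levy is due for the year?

€676,042.87

1 Jan – 26 Aug 2005: 238 days × 61 tonnes/day = 14,518 tonnes at €40.52/tonne → €588,269.36
27 Aug – 31 Dec 2005: 127 days × 61 tonnes/day = 7,747 tonnes at €11.33/tonne → €87,773.51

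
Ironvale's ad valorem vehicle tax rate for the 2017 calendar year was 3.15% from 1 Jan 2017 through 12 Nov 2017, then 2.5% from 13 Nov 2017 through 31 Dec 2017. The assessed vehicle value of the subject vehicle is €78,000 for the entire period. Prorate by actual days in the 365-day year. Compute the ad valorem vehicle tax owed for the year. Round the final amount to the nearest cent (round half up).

1 Jan – 12 Nov 2017: 316 days at 3.15% → €78,000 × 3.15% × 316/365 = €2,127.1562
13 Nov – 31 Dec 2017: 49 days at 2.5% → €78,000 × 2.5% × 49/365 = €261.7808
Total = €2,388.9370

€2,388.94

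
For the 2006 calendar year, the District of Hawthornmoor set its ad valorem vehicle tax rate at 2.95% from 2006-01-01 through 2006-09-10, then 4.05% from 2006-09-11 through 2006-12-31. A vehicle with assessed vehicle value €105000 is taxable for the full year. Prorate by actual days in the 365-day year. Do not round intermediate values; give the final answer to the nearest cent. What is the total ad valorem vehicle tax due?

€3451.91

2006-01-01 to 2006-09-10: 253 days at 2.95% → €105000 × 2.95% × 253/365 = €2147.0342
2006-09-11 to 2006-12-31: 112 days at 4.05% → €105000 × 4.05% × 112/365 = €1304.8767
Total = €3451.9110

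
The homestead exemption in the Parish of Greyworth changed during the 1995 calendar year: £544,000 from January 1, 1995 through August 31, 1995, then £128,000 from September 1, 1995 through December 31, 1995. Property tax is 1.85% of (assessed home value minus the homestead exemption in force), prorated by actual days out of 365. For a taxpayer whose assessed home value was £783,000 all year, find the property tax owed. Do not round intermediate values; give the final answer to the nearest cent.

£6,993.86

January 1 – August 31, 1995: 243 days, exemption £544,000 → (£783,000 − £544,000) × 1.85% × 243/365 = £2,943.6288
September 1 – December 31, 1995: 122 days, exemption £128,000 → (£783,000 − £128,000) × 1.85% × 122/365 = £4,050.2329
Total = £6,993.8616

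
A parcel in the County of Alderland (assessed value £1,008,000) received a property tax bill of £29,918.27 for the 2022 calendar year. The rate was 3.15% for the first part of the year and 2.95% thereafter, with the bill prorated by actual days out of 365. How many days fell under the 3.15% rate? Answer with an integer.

Let d = days at the first rate; then 365 − d days at the second rate.
£1,008,000 × [3.15%·d + 2.95%·(365−d)] / 365 = £29,918.27
Solving gives d = 33, so the new rate took effect on 3 Feb 2022.

33 days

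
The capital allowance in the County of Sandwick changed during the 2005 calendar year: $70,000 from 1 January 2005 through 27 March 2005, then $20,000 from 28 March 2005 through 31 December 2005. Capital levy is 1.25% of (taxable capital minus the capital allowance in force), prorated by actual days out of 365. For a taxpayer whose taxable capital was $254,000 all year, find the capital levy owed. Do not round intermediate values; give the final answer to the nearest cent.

1 January – 27 March 2005: 86 days, exemption $70,000 → ($254,000 − $70,000) × 1.25% × 86/365 = $541.9178
28 March – 31 December 2005: 279 days, exemption $20,000 → ($254,000 − $20,000) × 1.25% × 279/365 = $2,235.8219
Total = $2,777.7397

$2,777.74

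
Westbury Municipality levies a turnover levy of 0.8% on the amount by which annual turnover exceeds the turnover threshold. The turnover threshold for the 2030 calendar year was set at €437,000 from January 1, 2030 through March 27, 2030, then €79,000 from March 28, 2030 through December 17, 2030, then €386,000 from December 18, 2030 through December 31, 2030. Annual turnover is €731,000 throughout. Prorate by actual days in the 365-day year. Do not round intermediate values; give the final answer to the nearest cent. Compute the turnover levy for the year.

January 1 – March 27, 2030: 86 days, exemption €437,000 → (€731,000 − €437,000) × 0.8% × 86/365 = €554.1699
March 28 – December 17, 2030: 265 days, exemption €79,000 → (€731,000 − €79,000) × 0.8% × 265/365 = €3,786.9589
December 18 – December 31, 2030: 14 days, exemption €386,000 → (€731,000 − €386,000) × 0.8% × 14/365 = €105.8630
Total = €4,446.9918

€4,446.99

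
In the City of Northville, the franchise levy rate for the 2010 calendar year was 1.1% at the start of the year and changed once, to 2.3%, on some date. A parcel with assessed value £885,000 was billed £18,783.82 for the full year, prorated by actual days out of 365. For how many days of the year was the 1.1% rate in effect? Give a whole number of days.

54 days

Let d = days at the first rate; then 365 − d days at the second rate.
£885,000 × [1.1%·d + 2.3%·(365−d)] / 365 = £18,783.82
Solving gives d = 54, so the new rate took effect on February 24, 2010.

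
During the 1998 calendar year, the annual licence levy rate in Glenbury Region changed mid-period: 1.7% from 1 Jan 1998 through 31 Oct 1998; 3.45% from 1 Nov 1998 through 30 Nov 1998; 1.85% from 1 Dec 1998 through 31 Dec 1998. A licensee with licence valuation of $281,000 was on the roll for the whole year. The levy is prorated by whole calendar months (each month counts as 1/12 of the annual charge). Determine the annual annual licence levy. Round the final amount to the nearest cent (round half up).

1 Jan – 31 Oct 1998: 10 months at 1.7% → $281,000 × 1.7% × 10/12 = $3,980.8333
1 Nov – 30 Nov 1998: 1 month at 3.45% → $281,000 × 3.45% × 1/12 = $807.8750
1 Dec – 31 Dec 1998: 1 month at 1.85% → $281,000 × 1.85% × 1/12 = $433.2083
Total = $5,221.9167

$5,221.92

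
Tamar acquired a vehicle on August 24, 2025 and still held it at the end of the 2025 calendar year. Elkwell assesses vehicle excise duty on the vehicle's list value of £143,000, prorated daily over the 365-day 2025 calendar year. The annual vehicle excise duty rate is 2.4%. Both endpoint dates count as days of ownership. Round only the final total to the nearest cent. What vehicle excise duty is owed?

Days held (August 24 – December 31, 2025): 130 out of 365
Tax = £143,000 × 2.4% × 130/365 = £1,222.3562

£1,222.36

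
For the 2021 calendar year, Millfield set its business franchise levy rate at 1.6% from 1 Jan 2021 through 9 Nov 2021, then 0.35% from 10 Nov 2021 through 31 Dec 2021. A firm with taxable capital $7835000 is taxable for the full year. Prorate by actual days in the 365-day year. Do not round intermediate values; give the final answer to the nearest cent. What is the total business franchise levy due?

$111407.26

1 Jan – 9 Nov 2021: 313 days at 1.6% → $7835000 × 1.6% × 313/365 = $107500.4932
10 Nov – 31 Dec 2021: 52 days at 0.35% → $7835000 × 0.35% × 52/365 = $3906.7671
Total = $111407.2603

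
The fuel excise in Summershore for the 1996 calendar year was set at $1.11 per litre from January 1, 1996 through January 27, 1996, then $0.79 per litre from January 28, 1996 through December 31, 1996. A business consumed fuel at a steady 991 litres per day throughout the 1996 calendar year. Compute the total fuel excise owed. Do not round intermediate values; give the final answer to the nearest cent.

$295099.98

January 1 – January 27, 1996: 27 days × 991 litres/day = 26,757 litres at $1.11/litre → $29700.27
January 28 – December 31, 1996: 339 days × 991 litres/day = 335,949 litres at $0.79/litre → $265399.71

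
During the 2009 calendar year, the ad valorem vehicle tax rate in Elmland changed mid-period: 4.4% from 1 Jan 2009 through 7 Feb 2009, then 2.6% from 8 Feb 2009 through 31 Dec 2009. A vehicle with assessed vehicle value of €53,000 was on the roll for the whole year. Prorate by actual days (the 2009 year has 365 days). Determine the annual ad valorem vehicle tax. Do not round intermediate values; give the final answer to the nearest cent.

€1,477.32

1 Jan – 7 Feb 2009: 38 days at 4.4% → €53,000 × 4.4% × 38/365 = €242.7836
8 Feb – 31 Dec 2009: 327 days at 2.6% → €53,000 × 2.6% × 327/365 = €1,234.5370
Total = €1,477.3205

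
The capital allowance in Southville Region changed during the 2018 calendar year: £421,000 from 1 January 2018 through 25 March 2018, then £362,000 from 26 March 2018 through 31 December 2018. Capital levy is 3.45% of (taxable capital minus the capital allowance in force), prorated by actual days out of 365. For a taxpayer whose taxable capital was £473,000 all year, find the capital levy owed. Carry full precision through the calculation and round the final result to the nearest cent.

1 January – 25 March 2018: 84 days, exemption £421,000 → (£473,000 − £421,000) × 3.45% × 84/365 = £412.8658
26 March – 31 December 2018: 281 days, exemption £362,000 → (£473,000 − £362,000) × 3.45% × 281/365 = £2,948.1904
Total = £3,361.0562

£3,361.06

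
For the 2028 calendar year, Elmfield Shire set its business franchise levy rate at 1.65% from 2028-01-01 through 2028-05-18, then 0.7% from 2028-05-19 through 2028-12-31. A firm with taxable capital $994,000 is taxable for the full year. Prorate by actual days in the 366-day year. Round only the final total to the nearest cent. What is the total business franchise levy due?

$10,544.28

2028-01-01 to 2028-05-18: 139 days at 1.65% → $994,000 × 1.65% × 139/366 = $6,228.7951
2028-05-19 to 2028-12-31: 227 days at 0.7% → $994,000 × 0.7% × 227/366 = $4,315.4809
Total = $10,544.2760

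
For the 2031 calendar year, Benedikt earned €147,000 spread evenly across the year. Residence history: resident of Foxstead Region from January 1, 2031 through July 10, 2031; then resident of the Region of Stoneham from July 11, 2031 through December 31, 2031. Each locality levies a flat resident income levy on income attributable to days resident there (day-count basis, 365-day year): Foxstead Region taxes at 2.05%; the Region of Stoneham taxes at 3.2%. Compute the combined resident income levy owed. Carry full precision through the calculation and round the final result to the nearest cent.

Foxstead Region, January 1 – July 10, 2031: 191 days → €147,000 × 2.05% × 191/365 = €1,576.9274
The Region of Stoneham, July 11 – December 31, 2031: 174 days → €147,000 × 3.2% × 174/365 = €2,242.4548
Total = €3,819.3822

€3,819.38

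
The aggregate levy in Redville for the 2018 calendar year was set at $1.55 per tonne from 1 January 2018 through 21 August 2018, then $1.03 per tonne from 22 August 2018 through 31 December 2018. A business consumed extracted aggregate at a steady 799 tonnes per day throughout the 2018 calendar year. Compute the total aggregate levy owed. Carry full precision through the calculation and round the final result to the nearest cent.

1 January – 21 August 2018: 233 days × 799 tonnes/day = 186,167 tonnes at $1.55/tonne → $288,558.85
22 August – 31 December 2018: 132 days × 799 tonnes/day = 105,468 tonnes at $1.03/tonne → $108,632.04

$397,190.89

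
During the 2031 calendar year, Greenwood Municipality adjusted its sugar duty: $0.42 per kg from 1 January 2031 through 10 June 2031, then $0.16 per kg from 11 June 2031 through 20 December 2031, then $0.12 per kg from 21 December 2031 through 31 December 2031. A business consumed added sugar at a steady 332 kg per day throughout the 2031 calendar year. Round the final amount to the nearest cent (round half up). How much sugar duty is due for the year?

1 January – 10 June 2031: 161 days × 332 kg/day = 53,452 kg at $0.42/kg → $22449.84
11 June – 20 December 2031: 193 days × 332 kg/day = 64,076 kg at $0.16/kg → $10252.16
21 December – 31 December 2031: 11 days × 332 kg/day = 3,652 kg at $0.12/kg → $438.24

$33140.24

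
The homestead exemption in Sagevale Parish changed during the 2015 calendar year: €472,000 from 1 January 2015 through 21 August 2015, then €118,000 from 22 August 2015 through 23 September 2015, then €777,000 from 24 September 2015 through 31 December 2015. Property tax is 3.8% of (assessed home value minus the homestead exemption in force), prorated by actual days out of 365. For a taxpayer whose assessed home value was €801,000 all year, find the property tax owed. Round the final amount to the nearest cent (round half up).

1 January – 21 August 2015: 233 days, exemption €472,000 → (€801,000 − €472,000) × 3.8% × 233/365 = €7,980.7288
22 August – 23 September 2015: 33 days, exemption €118,000 → (€801,000 − €118,000) × 3.8% × 33/365 = €2,346.5260
24 September – 31 December 2015: 99 days, exemption €777,000 → (€801,000 − €777,000) × 3.8% × 99/365 = €247.3644
Total = €10,574.6192

€10,574.62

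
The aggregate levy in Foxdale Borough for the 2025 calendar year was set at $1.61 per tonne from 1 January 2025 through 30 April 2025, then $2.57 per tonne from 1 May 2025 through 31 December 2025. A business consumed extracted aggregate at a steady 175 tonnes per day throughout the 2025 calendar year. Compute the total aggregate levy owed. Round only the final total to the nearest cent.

$143,998.75

1 January – 30 April 2025: 120 days × 175 tonnes/day = 21,000 tonnes at $1.61/tonne → $33,810.00
1 May – 31 December 2025: 245 days × 175 tonnes/day = 42,875 tonnes at $2.57/tonne → $110,188.75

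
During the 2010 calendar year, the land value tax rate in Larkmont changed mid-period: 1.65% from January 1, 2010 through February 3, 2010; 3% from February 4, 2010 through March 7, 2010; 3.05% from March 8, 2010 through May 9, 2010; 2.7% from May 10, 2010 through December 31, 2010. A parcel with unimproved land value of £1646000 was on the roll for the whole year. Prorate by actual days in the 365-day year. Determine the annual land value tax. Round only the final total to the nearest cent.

£44259.36

January 1 – February 3, 2010: 34 days at 1.65% → £1646000 × 1.65% × 34/365 = £2529.8795
February 4 – March 7, 2010: 32 days at 3% → £1646000 × 3% × 32/365 = £4329.2055
March 8 – May 9, 2010: 63 days at 3.05% → £1646000 × 3.05% × 63/365 = £8665.1753
May 10 – December 31, 2010: 236 days at 2.7% → £1646000 × 2.7% × 236/365 = £28735.1014
Total = £44259.3616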